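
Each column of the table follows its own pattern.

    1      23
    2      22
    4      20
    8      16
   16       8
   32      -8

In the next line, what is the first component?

First component: 1, 2, 4, 8, 16, 32 → 64 (×2 each step).
For the second component, together with the first component always sums to 24: 23, 22, 20, 16, 8, -8 → -40.

64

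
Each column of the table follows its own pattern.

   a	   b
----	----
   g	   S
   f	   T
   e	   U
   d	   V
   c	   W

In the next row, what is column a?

b

Column a — letters move back 1 place in the alphabet: g, f, e, d, c → b.
Column b goes S, T, U, V, W → X (letters move forward 1 place in the alphabet).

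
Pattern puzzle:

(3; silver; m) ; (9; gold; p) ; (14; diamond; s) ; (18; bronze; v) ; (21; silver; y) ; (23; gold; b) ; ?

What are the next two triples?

(24; diamond; e), (24; bronze; h)

First entry: 3, 9, 14, 18, 21, 23 → 24 → 24 (differences are 6, 5, 4, … (decreasing by 1 each time)).
For the rank, repeats silver → gold → diamond → bronze: silver, gold, diamond, bronze, silver, gold → diamond → bronze.
Letter: m, p, s, v, y, b → e → h (letters move forward 3 places in the alphabet, wrapping Z→A).
So the next two triples are (24; diamond; e) and (24; bronze; h).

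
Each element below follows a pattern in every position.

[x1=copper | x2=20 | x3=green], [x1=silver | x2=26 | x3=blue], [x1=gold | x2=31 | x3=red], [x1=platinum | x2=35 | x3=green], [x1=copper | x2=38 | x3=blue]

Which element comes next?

X1: repeats copper → silver → gold → platinum; copper, silver, gold, platinum, copper → silver.
X2 goes 20, 26, 31, 35, 38 → 40 (differences are 6, 5, 4, … (decreasing by 1 each time)).
X3 goes green, blue, red, green, blue → red (repeats green → blue → red).
So the next element is [x1=silver | x2=40 | x3=red].

[x1=silver | x2=40 | x3=red]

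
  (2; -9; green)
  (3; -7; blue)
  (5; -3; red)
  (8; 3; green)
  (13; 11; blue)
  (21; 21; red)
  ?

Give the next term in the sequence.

First component: each term is the sum of the two before it, so 2, 3, 5, 8, 13, 21 → 34.
Second component — differences are 2, 4, 6, … (increasing by 2 each time): -9, -7, -3, 3, 11, 21 → 33.
Colour: repeats green → blue → red, so green, blue, red, green, blue, red → green.
Putting it together: (34; 33; green).

(34; 33; green)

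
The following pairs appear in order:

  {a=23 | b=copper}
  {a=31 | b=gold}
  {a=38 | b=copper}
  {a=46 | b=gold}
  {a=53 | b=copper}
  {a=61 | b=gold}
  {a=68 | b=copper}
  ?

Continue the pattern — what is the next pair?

{a=76 | b=gold}

A: alternating steps +8, +7, +8, +7, …; 23, 31, 38, 46, 53, 61, 68 → 76.
B: alternates copper ↔ gold, so copper, gold, copper, gold, copper, gold, copper → gold.
Putting it together: {a=76 | b=gold}.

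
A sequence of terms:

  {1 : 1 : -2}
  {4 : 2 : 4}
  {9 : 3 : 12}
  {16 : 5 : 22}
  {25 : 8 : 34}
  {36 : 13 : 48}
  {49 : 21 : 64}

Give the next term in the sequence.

First value — perfect squares: 1², 2², 3², …: 1, 4, 9, 16, 25, 36, 49 → 64.
Second value: each term is the sum of the two before it, so 1, 2, 3, 5, 8, 13, 21 → 34.
Third value — differences are 6, 8, 10, … (increasing by 2 each time): -2, 4, 12, 22, 34, 48, 64 → 82.
Putting it together: {64 : 34 : 82}.

{64 : 34 : 82}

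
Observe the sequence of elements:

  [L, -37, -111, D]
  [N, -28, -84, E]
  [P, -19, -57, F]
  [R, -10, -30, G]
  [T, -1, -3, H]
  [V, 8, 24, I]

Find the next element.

First letter: letters move forward 2 places in the alphabet, so L, N, P, R, T, V → X.
Second component: +9 each step; -37, -28, -19, -10, -1, 8 → 17.
Third component: always 3 × the second component, so -111, -84, -57, -30, -3, 24 → 51.
For the second letter, letters move forward 1 place in the alphabet: D, E, F, G, H, I → J.
So the next element is [X, 17, 51, J].

[X, 17, 51, J]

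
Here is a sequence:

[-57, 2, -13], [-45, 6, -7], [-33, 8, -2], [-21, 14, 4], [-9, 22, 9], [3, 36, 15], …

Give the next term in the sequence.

First component: -57, -45, -33, -21, -9, 3 → 15 (+12 each step).
Second component: 2, 6, 8, 14, 22, 36 → 58 (each term is the sum of the two before it).
Third component: alternating steps +6, +5, +6, +5, …; -13, -7, -2, 4, 9, 15 → 20.
So the next term is [15, 58, 20].

[15, 58, 20]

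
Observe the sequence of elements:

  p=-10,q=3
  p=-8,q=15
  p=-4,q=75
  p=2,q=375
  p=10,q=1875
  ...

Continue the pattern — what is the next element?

P goes -10, -8, -4, 2, 10 → 20 (differences are 2, 4, 6, … (increasing by 2 each time)).
For the q, ×5 each step: 3, 15, 75, 375, 1875 → 9375.
So the next element is p=20,q=9375.

p=20,q=9375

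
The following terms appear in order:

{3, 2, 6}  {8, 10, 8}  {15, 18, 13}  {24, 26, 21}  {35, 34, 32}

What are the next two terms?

First entry: differences are 5, 7, 9, … (increasing by 2 each time), so 3, 8, 15, 24, 35 → 48 → 63.
Second entry goes 2, 10, 18, 26, 34 → 42 → 50 (+8 each step).
Third entry: differences are 2, 5, 8, … (increasing by 3 each time); 6, 8, 13, 21, 32 → 46 → 63.
Putting the parts together: {48, 42, 46} and then {63, 50, 63}.

{48, 42, 46}, {63, 50, 63}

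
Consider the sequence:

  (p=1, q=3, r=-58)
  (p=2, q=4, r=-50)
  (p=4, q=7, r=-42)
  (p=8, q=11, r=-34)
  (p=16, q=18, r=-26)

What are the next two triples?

(p=32, q=29, r=-18), (p=64, q=47, r=-10)

P — ×2 each step: 1, 2, 4, 8, 16 → 32 → 64.
For the q, each term is the sum of the two before it: 3, 4, 7, 11, 18 → 29 → 47.
R: -58, -50, -42, -34, -26 → -18 → -10 (+8 each step).
So the next two triples are (p=32, q=29, r=-18) and (p=64, q=47, r=-10).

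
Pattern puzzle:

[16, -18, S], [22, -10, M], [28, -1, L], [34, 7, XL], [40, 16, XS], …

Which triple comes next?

First component: +6 each step, so 16, 22, 28, 34, 40 → 46.
Second component — alternating steps +8, +9, +8, +9, …: -18, -10, -1, 7, 16 → 24.
Size — runs through clothing sizes XS→XL: S, M, L, XL, XS → S.
Combining the parts gives [46, 24, S].

[46, 24, S]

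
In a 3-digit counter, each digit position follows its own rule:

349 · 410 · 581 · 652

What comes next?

First digit goes 3, 4, 5, 6 → 7 (+1 each step, mod 10).
Second digit — −3 each step, mod 10: 4, 1, 8, 5 → 2.
Third digit: 9, 0, 1, 2 → 3 (+1 each step, mod 10).
Combining the parts gives 723.

723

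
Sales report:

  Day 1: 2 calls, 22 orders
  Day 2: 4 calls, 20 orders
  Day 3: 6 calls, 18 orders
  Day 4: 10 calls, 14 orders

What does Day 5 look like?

16 calls, 8 orders

Calls: each term is the sum of the two before it; 2, 4, 6, 10 → 16.
Orders: together with the calls always sums to 24, so 22, 20, 18, 14 → 8.
Combining the parts gives 16 calls, 8 orders.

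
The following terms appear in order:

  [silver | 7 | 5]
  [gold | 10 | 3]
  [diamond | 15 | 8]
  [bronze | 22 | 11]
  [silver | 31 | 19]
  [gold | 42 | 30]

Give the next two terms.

[diamond | 55 | 49], [bronze | 70 | 79]

Rank: repeats silver → gold → diamond → bronze, so silver, gold, diamond, bronze, silver, gold → diamond → bronze.
Second value: differences are 3, 5, 7, … (increasing by 2 each time); 7, 10, 15, 22, 31, 42 → 55 → 70.
Third value goes 5, 3, 8, 11, 19, 30 → 49 → 79 (each term is the sum of the two before it).
Putting the parts together: [diamond | 55 | 49] and then [bronze | 70 | 79].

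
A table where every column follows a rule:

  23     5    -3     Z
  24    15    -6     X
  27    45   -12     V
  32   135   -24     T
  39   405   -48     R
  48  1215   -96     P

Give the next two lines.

For the first component, differences are 1, 3, 5, … (increasing by 2 each time): 23, 24, 27, 32, 39, 48 → 59 → 72.
Second component: ×3 each step; 5, 15, 45, 135, 405, 1215 → 3645 → 10935.
Third component: ×2 each step, so -3, -6, -12, -24, -48, -96 → -192 → -384.
Letter — letters move back 2 places in the alphabet: Z, X, V, T, R, P → N → L.
So the next two lines are 59  3645  -192  N and 72  10935  -384  L.

59  3645  -192  N; 72  10935  -384  L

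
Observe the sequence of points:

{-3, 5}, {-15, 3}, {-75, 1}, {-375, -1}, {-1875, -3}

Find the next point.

First component — ×5 each step: -3, -15, -75, -375, -1875 → -9375.
Second component: −2 each step; 5, 3, 1, -1, -3 → -5.
So the next point is {-9375, -5}.

{-9375, -5}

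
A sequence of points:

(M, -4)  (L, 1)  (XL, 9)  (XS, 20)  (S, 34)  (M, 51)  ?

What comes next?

Size goes M, L, XL, XS, S, M → L (repeats M → L → XL → XS → S).
Second value: differences are 5, 8, 11, … (increasing by 3 each time); -4, 1, 9, 20, 34, 51 → 71.
So the next point is (L, 71).

(L, 71)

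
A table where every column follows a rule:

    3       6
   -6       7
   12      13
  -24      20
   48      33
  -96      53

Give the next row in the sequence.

192  86

First component: ×(-2) each step, so 3, -6, 12, -24, 48, -96 → 192.
Second component — each term is the sum of the two before it: 6, 7, 13, 20, 33, 53 → 86.
Putting it together: 192  86.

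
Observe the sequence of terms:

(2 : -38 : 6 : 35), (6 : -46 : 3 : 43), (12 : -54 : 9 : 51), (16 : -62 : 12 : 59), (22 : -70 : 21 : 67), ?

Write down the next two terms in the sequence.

(26 : -78 : 33 : 75), (32 : -86 : 54 : 83)

First part goes 2, 6, 12, 16, 22 → 26 → 32 (alternating steps +4, +6, +4, +6, …).
Second part: -38, -46, -54, -62, -70 → -78 → -86 (−8 each step).
Third part: each term is the sum of the two before it; 6, 3, 9, 12, 21 → 33 → 54.
Fourth part: together with the second part always sums to -3; 35, 43, 51, 59, 67 → 75 → 83.
So the next two terms are (26 : -78 : 33 : 75) and (32 : -86 : 54 : 83).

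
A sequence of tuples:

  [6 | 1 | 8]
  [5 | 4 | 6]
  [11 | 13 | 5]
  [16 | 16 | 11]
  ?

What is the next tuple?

For the first coordinate, each term is the sum of the two before it: 6, 5, 11, 16 → 27.
For the second coordinate, alternating steps +3, +9, +3, +9, …: 1, 4, 13, 16 → 25.
Third coordinate: always the previous value of the first coordinate; 8, 6, 5, 11 → 16.
Combining the parts gives [27 | 25 | 16].

[27 | 25 | 16]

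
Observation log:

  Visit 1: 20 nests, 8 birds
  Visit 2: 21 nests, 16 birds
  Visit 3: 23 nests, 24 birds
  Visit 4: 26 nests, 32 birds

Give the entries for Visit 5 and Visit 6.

Nests: differences are 1, 2, 3, … (increasing by 1 each time), so 20, 21, 23, 26 → 30 → 35.
Birds: +8 each step, so 8, 16, 24, 32 → 40 → 48.
So the next two records are 30 nests, 40 birds and 35 nests, 48 birds.

30 nests, 40 birds; 35 nests, 48 birds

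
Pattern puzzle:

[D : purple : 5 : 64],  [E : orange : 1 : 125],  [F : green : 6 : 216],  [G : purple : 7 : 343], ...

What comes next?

[H : orange : 13 : 512]

Letter — letters move forward 1 place in the alphabet: D, E, F, G → H.
Colour: purple, orange, green, purple → orange (repeats purple → orange → green).
For the third slot, each term is the sum of the two before it: 5, 1, 6, 7 → 13.
For the fourth slot, perfect cubes: 4³, 5³, 6³, …: 64, 125, 216, 343 → 512.
So the next tuple is [H : orange : 13 : 512].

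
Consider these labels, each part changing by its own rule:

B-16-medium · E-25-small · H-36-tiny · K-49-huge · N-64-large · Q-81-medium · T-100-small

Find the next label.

Letter goes B, E, H, K, N, Q, T → W (letters move forward 3 places in the alphabet).
Second component: perfect squares: 4², 5², 6², …; 16, 25, 36, 49, 64, 81, 100 → 121.
Size: repeats medium → small → tiny → huge → large; medium, small, tiny, huge, large, medium, small → tiny.
Putting it together: W-121-tiny.

W-121-tiny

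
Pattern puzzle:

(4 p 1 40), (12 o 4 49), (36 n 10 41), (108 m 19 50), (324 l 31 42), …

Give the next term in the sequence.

First component: ×3 each step; 4, 12, 36, 108, 324 → 972.
Letter: p, o, n, m, l → k (letters move back 1 place in the alphabet).
Third component goes 1, 4, 10, 19, 31 → 46 (differences are 3, 6, 9, … (increasing by 3 each time)).
Fourth component: alternating steps +9, −8, +9, −8, …; 40, 49, 41, 50, 42 → 51.
Putting it together: (972 k 46 51).

(972 k 46 51)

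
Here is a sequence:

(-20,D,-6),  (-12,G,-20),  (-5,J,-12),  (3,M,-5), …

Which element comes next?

(10,P,3)

First slot — alternating steps +8, +7, +8, +7, …: -20, -12, -5, 3 → 10.
Letter: letters move forward 3 places in the alphabet, so D, G, J, M → P.
Third slot: always the previous value of the first slot, so -6, -20, -12, -5 → 3.
So the next element is (10,P,3).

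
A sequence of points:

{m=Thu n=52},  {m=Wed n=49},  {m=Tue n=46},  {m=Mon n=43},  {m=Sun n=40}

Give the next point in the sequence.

{m=Sat n=37}

M: runs backward through the weekdays Mon→Sun, so Thu, Wed, Tue, Mon, Sun → Sat.
N goes 52, 49, 46, 43, 40 → 37 (−3 each step).
Putting it together: {m=Sat n=37}.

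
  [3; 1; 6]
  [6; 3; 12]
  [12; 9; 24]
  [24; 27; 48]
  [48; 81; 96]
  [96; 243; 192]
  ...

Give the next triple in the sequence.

First value goes 3, 6, 12, 24, 48, 96 → 192 (×2 each step).
Second value — ×3 each step: 1, 3, 9, 27, 81, 243 → 729.
Third value goes 6, 12, 24, 48, 96, 192 → 384 (always 2 × the first value).
Putting it together: [192; 729; 384].

[192; 729; 384]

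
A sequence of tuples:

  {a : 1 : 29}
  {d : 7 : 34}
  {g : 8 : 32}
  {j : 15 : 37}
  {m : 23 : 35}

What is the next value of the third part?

Letter: a, d, g, j, m → p (letters move forward 3 places in the alphabet).
Second part: each term is the sum of the two before it; 1, 7, 8, 15, 23 → 38.
Third part goes 29, 34, 32, 37, 35 → 40 (alternating steps +5, −2, +5, −2, …).

40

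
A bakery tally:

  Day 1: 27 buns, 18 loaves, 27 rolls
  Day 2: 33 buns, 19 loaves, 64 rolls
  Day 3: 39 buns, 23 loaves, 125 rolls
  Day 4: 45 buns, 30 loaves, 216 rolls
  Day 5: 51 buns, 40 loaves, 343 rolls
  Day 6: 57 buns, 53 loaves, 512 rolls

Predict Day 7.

63 buns, 69 loaves, 729 rolls

Buns: +6 each step; 27, 33, 39, 45, 51, 57 → 63.
Loaves goes 18, 19, 23, 30, 40, 53 → 69 (differences are 1, 4, 7, … (increasing by 3 each time)).
Rolls: 27, 64, 125, 216, 343, 512 → 729 (perfect cubes: 3³, 4³, 5³, …).
So the next line is 63 buns, 69 loaves, 729 rolls.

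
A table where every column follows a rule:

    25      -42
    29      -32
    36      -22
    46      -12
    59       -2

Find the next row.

75  8

First component goes 25, 29, 36, 46, 59 → 75 (differences are 4, 7, 10, … (increasing by 3 each time)).
Second component: -42, -32, -22, -12, -2 → 8 (+10 each step).
So the next row is 75  8.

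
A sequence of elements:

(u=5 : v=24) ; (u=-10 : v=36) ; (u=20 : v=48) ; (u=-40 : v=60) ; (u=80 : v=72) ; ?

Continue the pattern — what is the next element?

(u=-160 : v=84)

For the u, ×(-2) each step: 5, -10, 20, -40, 80 → -160.
V goes 24, 36, 48, 60, 72 → 84 (+12 each step).
Putting it together: (u=-160 : v=84).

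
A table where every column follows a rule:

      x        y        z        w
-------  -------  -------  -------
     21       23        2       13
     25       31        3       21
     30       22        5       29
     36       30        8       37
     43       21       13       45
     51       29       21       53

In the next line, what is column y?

20

Column x goes 21, 25, 30, 36, 43, 51 → 60 (differences are 4, 5, 6, … (increasing by 1 each time)).
Column y: alternating steps +8, −9, +8, −9, …, so 23, 31, 22, 30, 21, 29 → 20.
Column z: 2, 3, 5, 8, 13, 21 → 34 (each term is the sum of the two before it).
For the column w, +8 each step: 13, 21, 29, 37, 45, 53 → 61.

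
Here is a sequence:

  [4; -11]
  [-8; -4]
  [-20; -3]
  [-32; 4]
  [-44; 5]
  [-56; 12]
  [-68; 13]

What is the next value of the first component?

-80

First component: 4, -8, -20, -32, -44, -56, -68 → -80 (−12 each step).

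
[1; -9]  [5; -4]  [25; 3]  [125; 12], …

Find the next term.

[625; 23]

First component: ×5 each step, so 1, 5, 25, 125 → 625.
For the second component, differences are 5, 7, 9, … (increasing by 2 each time): -9, -4, 3, 12 → 23.
Combining the parts gives [625; 23].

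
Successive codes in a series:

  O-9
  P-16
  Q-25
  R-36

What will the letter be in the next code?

Letter — letters move forward 1 place in the alphabet: O, P, Q, R → S.

S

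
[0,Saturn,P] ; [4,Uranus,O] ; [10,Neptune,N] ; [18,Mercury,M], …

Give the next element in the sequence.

First part: 0, 4, 10, 18 → 28 (differences are 4, 6, 8, … (increasing by 2 each time)).
Planet — runs through the planets Mercury→Neptune: Saturn, Uranus, Neptune, Mercury → Venus.
Letter: letters move back 1 place in the alphabet, so P, O, N, M → L.
Combining the parts gives [28,Venus,L].

[28,Venus,L]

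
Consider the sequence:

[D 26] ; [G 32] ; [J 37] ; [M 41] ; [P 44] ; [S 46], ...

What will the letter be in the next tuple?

V

Letter: D, G, J, M, P, S → V (letters move forward 3 places in the alphabet).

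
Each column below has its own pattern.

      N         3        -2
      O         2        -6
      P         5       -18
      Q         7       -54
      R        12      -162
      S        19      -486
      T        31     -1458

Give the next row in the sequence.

Letter: letters move forward 1 place in the alphabet, so N, O, P, Q, R, S, T → U.
Second component: each term is the sum of the two before it; 3, 2, 5, 7, 12, 19, 31 → 50.
Third component: ×3 each step; -2, -6, -18, -54, -162, -486, -1458 → -4374.
Putting it together: U  50  -4374.

U  50  -4374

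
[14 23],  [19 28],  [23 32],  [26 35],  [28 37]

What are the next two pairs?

First coordinate — differences are 5, 4, 3, … (decreasing by 1 each time): 14, 19, 23, 26, 28 → 29 → 29.
For the second coordinate, always 9 more than the first coordinate: 23, 28, 32, 35, 37 → 38 → 38.
So the next two pairs are [29 38] and [29 38].

[29 38], [29 38]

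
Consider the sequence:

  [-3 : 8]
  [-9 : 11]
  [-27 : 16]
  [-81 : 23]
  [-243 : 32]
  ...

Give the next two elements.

[-729 : 43], [-2187 : 56]

First coordinate: ×3 each step; -3, -9, -27, -81, -243 → -729 → -2187.
Second coordinate: 8, 11, 16, 23, 32 → 43 → 56 (differences are 3, 5, 7, … (increasing by 2 each time)).
Putting the parts together: [-729 : 43] and then [-2187 : 56].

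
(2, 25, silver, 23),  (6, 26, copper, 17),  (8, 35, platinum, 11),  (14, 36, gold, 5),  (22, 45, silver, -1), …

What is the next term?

First entry: 2, 6, 8, 14, 22 → 36 (each term is the sum of the two before it).
For the second entry, alternating steps +1, +9, +1, +9, …: 25, 26, 35, 36, 45 → 46.
Metal: repeats silver → copper → platinum → gold, so silver, copper, platinum, gold, silver → copper.
Fourth entry: −6 each step, so 23, 17, 11, 5, -1 → -7.
Combining the parts gives (36, 46, copper, -7).

(36, 46, copper, -7)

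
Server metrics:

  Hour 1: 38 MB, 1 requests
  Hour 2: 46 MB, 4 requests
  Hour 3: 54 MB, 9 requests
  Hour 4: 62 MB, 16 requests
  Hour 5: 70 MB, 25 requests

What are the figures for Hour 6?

78 MB, 36 requests

For the MB, +8 each step: 38, 46, 54, 62, 70 → 78.
Requests: perfect squares: 1², 2², 3², …, so 1, 4, 9, 16, 25 → 36.
Putting it together: 78 MB, 36 requests.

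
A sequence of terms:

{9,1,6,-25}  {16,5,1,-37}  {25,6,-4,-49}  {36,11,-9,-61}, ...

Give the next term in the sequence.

{49,17,-14,-73}

First part: perfect squares: 3², 4², 5², …; 9, 16, 25, 36 → 49.
For the second part, each term is the sum of the two before it: 1, 5, 6, 11 → 17.
Third part: −5 each step; 6, 1, -4, -9 → -14.
Fourth part goes -25, -37, -49, -61 → -73 (−12 each step).
Combining the parts gives {49,17,-14,-73}.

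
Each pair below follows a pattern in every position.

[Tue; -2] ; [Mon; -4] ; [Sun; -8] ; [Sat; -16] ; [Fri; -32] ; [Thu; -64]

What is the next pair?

[Wed; -128]

Day: runs backward through the weekdays Mon→Sun, so Tue, Mon, Sun, Sat, Fri, Thu → Wed.
Second coordinate — ×2 each step: -2, -4, -8, -16, -32, -64 → -128.
So the next pair is [Wed; -128].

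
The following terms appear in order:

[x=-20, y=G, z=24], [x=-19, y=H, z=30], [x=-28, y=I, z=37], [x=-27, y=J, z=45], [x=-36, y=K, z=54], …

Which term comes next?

[x=-35, y=L, z=64]

X: alternating steps +1, −9, +1, −9, …, so -20, -19, -28, -27, -36 → -35.
Y: letters move forward 1 place in the alphabet; G, H, I, J, K → L.
For the z, differences are 6, 7, 8, … (increasing by 1 each time): 24, 30, 37, 45, 54 → 64.
Combining the parts gives [x=-35, y=L, z=64].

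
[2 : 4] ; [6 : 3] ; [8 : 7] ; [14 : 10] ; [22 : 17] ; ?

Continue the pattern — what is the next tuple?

[36 : 27]

First slot: 2, 6, 8, 14, 22 → 36 (each term is the sum of the two before it).
Second slot: 4, 3, 7, 10, 17 → 27 (each term is the sum of the two before it).
Putting it together: [36 : 27].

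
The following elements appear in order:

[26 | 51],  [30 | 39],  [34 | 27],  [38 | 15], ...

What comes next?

First value goes 26, 30, 34, 38 → 42 (+4 each step).
Second value: −12 each step, so 51, 39, 27, 15 → 3.
So the next element is [42 | 3].

[42 | 3]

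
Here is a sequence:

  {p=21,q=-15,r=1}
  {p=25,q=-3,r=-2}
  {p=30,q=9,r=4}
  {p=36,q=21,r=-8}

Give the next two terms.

P: 21, 25, 30, 36 → 43 → 51 (differences are 4, 5, 6, … (increasing by 1 each time)).
Q goes -15, -3, 9, 21 → 33 → 45 (+12 each step).
R goes 1, -2, 4, -8 → 16 → -32 (×(-2) each step).
Putting the parts together: {p=43,q=33,r=16} and then {p=51,q=45,r=-32}.

{p=43,q=33,r=16}, {p=51,q=45,r=-32}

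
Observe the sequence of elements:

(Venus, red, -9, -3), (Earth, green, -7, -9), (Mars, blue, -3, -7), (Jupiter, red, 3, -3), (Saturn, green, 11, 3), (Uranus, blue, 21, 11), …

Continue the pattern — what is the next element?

(Neptune, red, 33, 21)

Planet — runs through the planets Mercury→Neptune: Venus, Earth, Mars, Jupiter, Saturn, Uranus → Neptune.
Colour: repeats red → green → blue; red, green, blue, red, green, blue → red.
Third part: differences are 2, 4, 6, … (increasing by 2 each time); -9, -7, -3, 3, 11, 21 → 33.
Fourth part — always the previous value of the third part: -3, -9, -7, -3, 3, 11 → 21.
Putting it together: (Neptune, red, 33, 21).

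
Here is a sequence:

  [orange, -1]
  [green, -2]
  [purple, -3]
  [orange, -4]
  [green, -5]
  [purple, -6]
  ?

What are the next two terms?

Colour: repeats orange → green → purple, so orange, green, purple, orange, green, purple → orange → green.
Second entry: −1 each step, so -1, -2, -3, -4, -5, -6 → -7 → -8.
Putting the parts together: [orange, -7] and then [green, -8].

[orange, -7], [green, -8]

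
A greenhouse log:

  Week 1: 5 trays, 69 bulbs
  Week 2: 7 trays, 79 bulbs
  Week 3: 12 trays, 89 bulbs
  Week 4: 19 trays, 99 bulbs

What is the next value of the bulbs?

109

Trays: each term is the sum of the two before it, so 5, 7, 12, 19 → 31.
Bulbs: +10 each step, so 69, 79, 89, 99 → 109.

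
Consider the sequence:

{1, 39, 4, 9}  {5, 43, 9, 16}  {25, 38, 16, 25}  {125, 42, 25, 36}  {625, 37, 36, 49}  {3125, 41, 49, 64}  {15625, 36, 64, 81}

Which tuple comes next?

First slot: ×5 each step; 1, 5, 25, 125, 625, 3125, 15625 → 78125.
Second slot — alternating steps +4, −5, +4, −5, …: 39, 43, 38, 42, 37, 41, 36 → 40.
Third slot: differences are 5, 7, 9, … (increasing by 2 each time), so 4, 9, 16, 25, 36, 49, 64 → 81.
For the fourth slot, perfect squares: 3², 4², 5², …: 9, 16, 25, 36, 49, 64, 81 → 100.
Putting it together: {78125, 40, 81, 100}.

{78125, 40, 81, 100}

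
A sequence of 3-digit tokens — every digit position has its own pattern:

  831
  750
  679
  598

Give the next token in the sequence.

417

First digit — −1 each step, mod 10: 8, 7, 6, 5 → 4.
For the second digit, +2 each step, mod 10: 3, 5, 7, 9 → 1.
Third digit — −1 each step, mod 10: 1, 0, 9, 8 → 7.
So the next token is 417.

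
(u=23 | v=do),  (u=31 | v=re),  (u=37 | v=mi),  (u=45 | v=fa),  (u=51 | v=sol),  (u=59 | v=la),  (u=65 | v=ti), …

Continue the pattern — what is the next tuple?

(u=73 | v=do)

For the u, alternating steps +8, +6, +8, +6, …: 23, 31, 37, 45, 51, 59, 65 → 73.
V: runs through the solfège scale do→ti; do, re, mi, fa, sol, la, ti → do.
Combining the parts gives (u=73 | v=do).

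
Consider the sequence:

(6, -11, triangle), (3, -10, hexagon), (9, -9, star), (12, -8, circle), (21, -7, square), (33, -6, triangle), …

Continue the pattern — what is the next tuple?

First part — each term is the sum of the two before it: 6, 3, 9, 12, 21, 33 → 54.
Second part goes -11, -10, -9, -8, -7, -6 → -5 (+1 each step).
Shape — repeats triangle → hexagon → star → circle → square: triangle, hexagon, star, circle, square, triangle → hexagon.
So the next tuple is (54, -5, hexagon).

(54, -5, hexagon)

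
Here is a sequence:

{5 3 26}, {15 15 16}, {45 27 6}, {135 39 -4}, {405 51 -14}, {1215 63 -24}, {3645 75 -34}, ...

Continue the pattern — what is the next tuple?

First part: ×3 each step; 5, 15, 45, 135, 405, 1215, 3645 → 10935.
Second part: +12 each step; 3, 15, 27, 39, 51, 63, 75 → 87.
Third part — −10 each step: 26, 16, 6, -4, -14, -24, -34 → -44.
Putting it together: {10935 87 -44}.

{10935 87 -44}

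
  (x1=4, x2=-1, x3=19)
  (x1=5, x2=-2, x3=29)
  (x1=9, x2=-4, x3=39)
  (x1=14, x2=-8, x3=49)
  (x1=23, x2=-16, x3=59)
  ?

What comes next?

For the x1, each term is the sum of the two before it: 4, 5, 9, 14, 23 → 37.
For the x2, ×2 each step: -1, -2, -4, -8, -16 → -32.
X3 goes 19, 29, 39, 49, 59 → 69 (+10 each step).
Combining the parts gives (x1=37, x2=-32, x3=69).

(x1=37, x2=-32, x3=69)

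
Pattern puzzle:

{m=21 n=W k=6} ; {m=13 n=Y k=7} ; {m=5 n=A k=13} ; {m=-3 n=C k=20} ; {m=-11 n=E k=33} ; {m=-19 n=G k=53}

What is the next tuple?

{m=-27 n=I k=86}

M: 21, 13, 5, -3, -11, -19 → -27 (−8 each step).
N — letters move forward 2 places in the alphabet, wrapping Z→A: W, Y, A, C, E, G → I.
K: each term is the sum of the two before it, so 6, 7, 13, 20, 33, 53 → 86.
So the next tuple is {m=-27 n=I k=86}.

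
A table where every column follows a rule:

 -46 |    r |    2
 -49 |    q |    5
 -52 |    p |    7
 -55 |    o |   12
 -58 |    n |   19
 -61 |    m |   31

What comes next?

First component — −3 each step: -46, -49, -52, -55, -58, -61 → -64.
Letter: letters move back 1 place in the alphabet; r, q, p, o, n, m → l.
Third component — each term is the sum of the two before it: 2, 5, 7, 12, 19, 31 → 50.
So the next row is -64  l  50.

-64  l  50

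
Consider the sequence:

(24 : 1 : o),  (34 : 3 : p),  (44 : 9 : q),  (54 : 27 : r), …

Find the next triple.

First component — +10 each step: 24, 34, 44, 54 → 64.
Second component goes 1, 3, 9, 27 → 81 (×3 each step).
Letter: letters move forward 1 place in the alphabet; o, p, q, r → s.
Combining the parts gives (64 : 81 : s).

(64 : 81 : s)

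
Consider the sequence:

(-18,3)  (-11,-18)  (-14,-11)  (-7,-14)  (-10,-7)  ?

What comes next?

First entry: -18, -11, -14, -7, -10 → -3 (alternating steps +7, −3, +7, −3, …).
Second entry goes 3, -18, -11, -14, -7 → -10 (always the previous value of the first entry).
Combining the parts gives (-3,-10).

(-3,-10)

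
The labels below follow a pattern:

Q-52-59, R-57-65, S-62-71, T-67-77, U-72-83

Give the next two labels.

V-77-89 then W-82-95

Letter: letters move forward 1 place in the alphabet; Q, R, S, T, U → V → W.
Second component — +5 each step: 52, 57, 62, 67, 72 → 77 → 82.
Third component — +6 each step: 59, 65, 71, 77, 83 → 89 → 95.
Putting the parts together: V-77-89 and then W-82-95.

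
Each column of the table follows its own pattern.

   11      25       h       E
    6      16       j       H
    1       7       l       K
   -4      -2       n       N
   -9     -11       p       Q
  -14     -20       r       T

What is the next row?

-19  -29  t  W

First component: 11, 6, 1, -4, -9, -14 → -19 (−5 each step).
Second component: −9 each step; 25, 16, 7, -2, -11, -20 → -29.
First letter: letters move forward 2 places in the alphabet; h, j, l, n, p, r → t.
Second letter — letters move forward 3 places in the alphabet: E, H, K, N, Q, T → W.
Combining the parts gives -19  -29  t  W.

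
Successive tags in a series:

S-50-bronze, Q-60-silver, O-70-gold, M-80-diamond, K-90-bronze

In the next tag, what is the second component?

100

Second component: +10 each step, so 50, 60, 70, 80, 90 → 100.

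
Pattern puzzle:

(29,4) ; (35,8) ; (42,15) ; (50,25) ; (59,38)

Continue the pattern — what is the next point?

(69,54)

For the first part, differences are 6, 7, 8, … (increasing by 1 each time): 29, 35, 42, 50, 59 → 69.
Second part goes 4, 8, 15, 25, 38 → 54 (differences are 4, 7, 10, … (increasing by 3 each time)).
So the next point is (69,54).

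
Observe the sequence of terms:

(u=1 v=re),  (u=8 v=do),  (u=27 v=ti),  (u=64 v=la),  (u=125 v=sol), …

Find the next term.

(u=216 v=fa)

U — perfect cubes: 1³, 2³, 3³, …: 1, 8, 27, 64, 125 → 216.
For the v, runs backward through the solfège scale do→ti: re, do, ti, la, sol → fa.
Combining the parts gives (u=216 v=fa).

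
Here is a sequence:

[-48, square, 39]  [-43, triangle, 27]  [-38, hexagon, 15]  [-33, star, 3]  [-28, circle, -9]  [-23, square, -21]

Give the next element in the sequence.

[-18, triangle, -33]

First value: -48, -43, -38, -33, -28, -23 → -18 (+5 each step).
Shape — repeats square → triangle → hexagon → star → circle: square, triangle, hexagon, star, circle, square → triangle.
Third value goes 39, 27, 15, 3, -9, -21 → -33 (−12 each step).
So the next element is [-18, triangle, -33].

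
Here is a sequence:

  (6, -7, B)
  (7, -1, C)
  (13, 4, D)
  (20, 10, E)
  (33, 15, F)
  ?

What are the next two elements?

(53, 21, G), (86, 26, H)

First slot — each term is the sum of the two before it: 6, 7, 13, 20, 33 → 53 → 86.
Second slot: alternating steps +6, +5, +6, +5, …, so -7, -1, 4, 10, 15 → 21 → 26.
For the letter, letters move forward 1 place in the alphabet: B, C, D, E, F → G → H.
So the next two elements are (53, 21, G) and (86, 26, H).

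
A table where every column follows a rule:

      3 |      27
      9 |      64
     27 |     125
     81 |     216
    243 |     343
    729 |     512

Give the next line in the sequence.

First component: ×3 each step, so 3, 9, 27, 81, 243, 729 → 2187.
Second component goes 27, 64, 125, 216, 343, 512 → 729 (perfect cubes: 3³, 4³, 5³, …).
Combining the parts gives 2187  729.

2187  729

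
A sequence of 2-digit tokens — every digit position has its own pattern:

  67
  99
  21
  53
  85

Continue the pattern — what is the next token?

17

First digit: +3 each step, mod 10, so 6, 9, 2, 5, 8 → 1.
Second digit: +2 each step, mod 10, so 7, 9, 1, 3, 5 → 7.
So the next token is 17.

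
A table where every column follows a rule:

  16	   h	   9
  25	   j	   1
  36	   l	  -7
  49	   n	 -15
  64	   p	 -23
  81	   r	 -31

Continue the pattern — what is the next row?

First component: perfect squares: 4², 5², 6², …, so 16, 25, 36, 49, 64, 81 → 100.
Letter: h, j, l, n, p, r → t (letters move forward 2 places in the alphabet).
Third component: −8 each step; 9, 1, -7, -15, -23, -31 → -39.
Combining the parts gives 100  t  -39.

100  t  -39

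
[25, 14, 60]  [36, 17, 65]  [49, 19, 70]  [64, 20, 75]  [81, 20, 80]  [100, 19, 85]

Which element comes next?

First component: perfect squares: 5², 6², 7², …, so 25, 36, 49, 64, 81, 100 → 121.
Second component: differences are 3, 2, 1, … (decreasing by 1 each time), so 14, 17, 19, 20, 20, 19 → 17.
Third component — +5 each step: 60, 65, 70, 75, 80, 85 → 90.
Putting it together: [121, 17, 90].

[121, 17, 90]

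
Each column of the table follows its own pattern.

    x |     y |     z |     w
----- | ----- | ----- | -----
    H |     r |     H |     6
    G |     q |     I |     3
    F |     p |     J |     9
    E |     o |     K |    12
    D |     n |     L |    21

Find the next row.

C  m  M  33

Column x: letters move back 1 place in the alphabet; H, G, F, E, D → C.
Column y — letters move back 1 place in the alphabet: r, q, p, o, n → m.
Column z: letters move forward 1 place in the alphabet; H, I, J, K, L → M.
Column w — each term is the sum of the two before it: 6, 3, 9, 12, 21 → 33.
Putting it together: C  m  M  33.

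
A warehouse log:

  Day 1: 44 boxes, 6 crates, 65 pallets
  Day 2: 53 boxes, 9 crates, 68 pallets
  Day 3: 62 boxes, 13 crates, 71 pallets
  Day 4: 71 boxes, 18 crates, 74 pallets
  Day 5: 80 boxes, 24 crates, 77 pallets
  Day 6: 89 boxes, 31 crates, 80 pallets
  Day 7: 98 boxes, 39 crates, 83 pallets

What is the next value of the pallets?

86

Boxes — +9 each step: 44, 53, 62, 71, 80, 89, 98 → 107.
Crates: differences are 3, 4, 5, … (increasing by 1 each time); 6, 9, 13, 18, 24, 31, 39 → 48.
Pallets goes 65, 68, 71, 74, 77, 80, 83 → 86 (+3 each step).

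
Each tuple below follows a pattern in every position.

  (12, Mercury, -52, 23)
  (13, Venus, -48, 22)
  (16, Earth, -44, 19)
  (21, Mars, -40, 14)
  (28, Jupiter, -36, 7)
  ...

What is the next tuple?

First entry goes 12, 13, 16, 21, 28 → 37 (differences are 1, 3, 5, … (increasing by 2 each time)).
Planet goes Mercury, Venus, Earth, Mars, Jupiter → Saturn (runs through the planets Mercury→Neptune).
Third entry: -52, -48, -44, -40, -36 → -32 (+4 each step).
Fourth entry goes 23, 22, 19, 14, 7 → -2 (together with the first entry always sums to 35).
Putting it together: (37, Saturn, -32, -2).

(37, Saturn, -32, -2)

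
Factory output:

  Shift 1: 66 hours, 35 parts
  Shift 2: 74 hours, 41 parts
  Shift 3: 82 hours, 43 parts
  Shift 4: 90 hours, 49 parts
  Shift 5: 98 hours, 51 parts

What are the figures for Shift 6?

For the hours, +8 each step: 66, 74, 82, 90, 98 → 106.
For the parts, alternating steps +6, +2, +6, +2, …: 35, 41, 43, 49, 51 → 57.
Combining the parts gives 106 hours, 57 parts.

106 hours, 57 parts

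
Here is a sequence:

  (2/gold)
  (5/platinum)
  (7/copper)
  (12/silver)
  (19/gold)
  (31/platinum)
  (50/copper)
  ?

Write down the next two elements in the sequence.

First slot: 2, 5, 7, 12, 19, 31, 50 → 81 → 131 (each term is the sum of the two before it).
Metal: repeats gold → platinum → copper → silver, so gold, platinum, copper, silver, gold, platinum, copper → silver → gold.
So the next two elements are (81/silver) and (131/gold).

(81/silver), (131/gold)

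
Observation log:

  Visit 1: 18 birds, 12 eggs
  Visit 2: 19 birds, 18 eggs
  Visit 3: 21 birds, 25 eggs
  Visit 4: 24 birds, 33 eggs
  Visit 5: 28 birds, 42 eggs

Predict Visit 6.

33 birds, 52 eggs

Birds: differences are 1, 2, 3, … (increasing by 1 each time); 18, 19, 21, 24, 28 → 33.
Eggs — differences are 6, 7, 8, … (increasing by 1 each time): 12, 18, 25, 33, 42 → 52.
So the next line is 33 birds, 52 eggs.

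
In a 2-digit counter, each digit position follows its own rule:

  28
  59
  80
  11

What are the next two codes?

First digit: +3 each step, mod 10; 2, 5, 8, 1 → 4 → 7.
Second digit goes 8, 9, 0, 1 → 2 → 3 (+1 each step, mod 10).
So the next two codes are 42 and 73.

42 then 73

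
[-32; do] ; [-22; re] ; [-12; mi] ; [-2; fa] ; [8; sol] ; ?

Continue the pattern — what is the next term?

First part — +10 each step: -32, -22, -12, -2, 8 → 18.
Note: runs through the solfège scale do→ti, so do, re, mi, fa, sol → la.
Combining the parts gives [18; la].

[18; la]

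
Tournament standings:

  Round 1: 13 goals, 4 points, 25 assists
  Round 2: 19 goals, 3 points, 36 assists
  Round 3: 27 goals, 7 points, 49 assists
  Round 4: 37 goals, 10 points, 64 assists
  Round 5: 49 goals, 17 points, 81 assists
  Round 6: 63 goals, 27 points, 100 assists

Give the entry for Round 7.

Goals: differences are 6, 8, 10, … (increasing by 2 each time), so 13, 19, 27, 37, 49, 63 → 79.
Points goes 4, 3, 7, 10, 17, 27 → 44 (each term is the sum of the two before it).
Assists — perfect squares: 5², 6², 7², …: 25, 36, 49, 64, 81, 100 → 121.
So the next row is 79 goals, 44 points, 121 assists.

79 goals, 44 points, 121 assists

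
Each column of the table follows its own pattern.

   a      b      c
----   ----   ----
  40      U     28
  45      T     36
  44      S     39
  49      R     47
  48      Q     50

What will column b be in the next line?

P

Column a: 40, 45, 44, 49, 48 → 53 (alternating steps +5, −1, +5, −1, …).
For the column b, letters move back 1 place in the alphabet: U, T, S, R, Q → P.
Column c goes 28, 36, 39, 47, 50 → 58 (alternating steps +8, +3, +8, +3, …).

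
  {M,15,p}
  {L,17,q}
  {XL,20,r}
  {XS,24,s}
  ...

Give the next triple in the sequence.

{S,29,t}

For the size, runs through clothing sizes XS→XL: M, L, XL, XS → S.
Second slot: 15, 17, 20, 24 → 29 (differences are 2, 3, 4, … (increasing by 1 each time)).
For the letter, letters move forward 1 place in the alphabet: p, q, r, s → t.
Putting it together: {S,29,t}.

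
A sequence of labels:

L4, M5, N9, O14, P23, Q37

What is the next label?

Letter: L, M, N, O, P, Q → R (letters move forward 1 place in the alphabet).
Second component: each term is the sum of the two before it; 4, 5, 9, 14, 23, 37 → 60.
Combining the parts gives R60.

R60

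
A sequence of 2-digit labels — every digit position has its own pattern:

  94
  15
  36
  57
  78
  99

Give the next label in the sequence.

10

First digit: +2 each step, mod 10; 9, 1, 3, 5, 7, 9 → 1.
Second digit: 4, 5, 6, 7, 8, 9 → 0 (+1 each step, mod 10).
So the next label is 10.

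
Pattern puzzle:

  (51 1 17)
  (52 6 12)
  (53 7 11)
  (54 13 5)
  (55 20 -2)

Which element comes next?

First value: +1 each step, so 51, 52, 53, 54, 55 → 56.
Second value — each term is the sum of the two before it: 1, 6, 7, 13, 20 → 33.
For the third value, together with the second value always sums to 18: 17, 12, 11, 5, -2 → -15.
So the next element is (56 33 -15).

(56 33 -15)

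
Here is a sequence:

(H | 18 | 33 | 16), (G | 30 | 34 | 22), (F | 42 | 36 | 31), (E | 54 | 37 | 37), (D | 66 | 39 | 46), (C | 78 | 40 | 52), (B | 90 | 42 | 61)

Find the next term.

(A | 102 | 43 | 67)

Letter goes H, G, F, E, D, C, B → A (letters move back 1 place in the alphabet).
Second value: +12 each step, so 18, 30, 42, 54, 66, 78, 90 → 102.
Third value goes 33, 34, 36, 37, 39, 40, 42 → 43 (alternating steps +1, +2, +1, +2, …).
Fourth value — alternating steps +6, +9, +6, +9, …: 16, 22, 31, 37, 46, 52, 61 → 67.
So the next term is (A | 102 | 43 | 67).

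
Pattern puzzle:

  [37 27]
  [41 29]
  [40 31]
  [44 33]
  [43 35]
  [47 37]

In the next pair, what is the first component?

First component goes 37, 41, 40, 44, 43, 47 → 46 (alternating steps +4, −1, +4, −1, …).

46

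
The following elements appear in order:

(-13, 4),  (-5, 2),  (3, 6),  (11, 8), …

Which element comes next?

First component: +8 each step, so -13, -5, 3, 11 → 19.
For the second component, each term is the sum of the two before it: 4, 2, 6, 8 → 14.
Putting it together: (19, 14).

(19, 14)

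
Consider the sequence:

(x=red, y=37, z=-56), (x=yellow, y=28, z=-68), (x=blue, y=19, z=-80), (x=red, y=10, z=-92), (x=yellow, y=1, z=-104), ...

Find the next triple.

(x=blue, y=-8, z=-116)

X goes red, yellow, blue, red, yellow → blue (repeats red → yellow → blue).
Y: 37, 28, 19, 10, 1 → -8 (−9 each step).
For the z, −12 each step: -56, -68, -80, -92, -104 → -116.
Putting it together: (x=blue, y=-8, z=-116).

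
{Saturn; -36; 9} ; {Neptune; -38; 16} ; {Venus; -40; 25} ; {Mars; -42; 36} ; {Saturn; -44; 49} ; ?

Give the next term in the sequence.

{Neptune; -46; 64}

Planet: repeats Saturn → Neptune → Venus → Mars, so Saturn, Neptune, Venus, Mars, Saturn → Neptune.
For the second entry, −2 each step: -36, -38, -40, -42, -44 → -46.
Third entry: 9, 16, 25, 36, 49 → 64 (perfect squares: 3², 4², 5², …).
So the next term is {Neptune; -46; 64}.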